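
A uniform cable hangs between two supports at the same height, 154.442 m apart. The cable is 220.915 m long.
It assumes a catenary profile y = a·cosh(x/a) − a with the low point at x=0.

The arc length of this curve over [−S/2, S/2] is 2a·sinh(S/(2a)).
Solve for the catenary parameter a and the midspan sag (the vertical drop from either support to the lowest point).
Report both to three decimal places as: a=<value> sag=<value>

seed: a₀ = √(S³/(24(L−S))) = √(154.442³/(24·66.473)) = 48.052929
iter 1: u=1.606999  f(a)=+9.130e+00  f'(a)=-3.550e+00  a ← 48.052929 − (+9.130e+00/-3.550e+00) = 50.624639
iter 2: u=1.525364  f(a)=+7.842e-01  f'(a)=-2.964e+00  a ← 50.624639 − (+7.842e-01/-2.964e+00) = 50.889177
iter 3: u=1.517435  f(a)=+6.986e-03  f'(a)=-2.912e+00  a ← 50.889177 − (+6.986e-03/-2.912e+00) = 50.891576
iter 4: u=1.517363  f(a)=+5.653e-07  f'(a)=-2.911e+00  a ← 50.891576 − (+5.653e-07/-2.911e+00) = 50.891576
iter 5: u=1.517363  f(a)=+5.684e-14  f'(a)=-2.911e+00  a ← 50.891576 − (+5.684e-14/-2.911e+00) = 50.891576
converged: |Δa| < 1e-12 after 5 iterations
sag = a·(cosh(S/(2a)) − 1) = 50.891576·(cosh(1.517363) − 1) = 70.725905
T_max/T_min = cosh(S/(2a)) = 2.389737

a=50.892 sag=70.726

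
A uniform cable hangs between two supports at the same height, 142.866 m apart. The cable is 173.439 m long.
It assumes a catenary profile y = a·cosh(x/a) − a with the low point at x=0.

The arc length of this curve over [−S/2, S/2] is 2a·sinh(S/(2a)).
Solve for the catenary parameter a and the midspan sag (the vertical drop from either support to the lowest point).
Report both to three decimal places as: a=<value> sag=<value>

seed: a₀ = √(S³/(24(L−S))) = √(142.866³/(24·30.573)) = 63.040359
iter 1: u=1.133131  f(a)=+2.024e+00  f'(a)=-1.100e+00  a ← 63.040359 − (+2.024e+00/-1.100e+00) = 64.879658
iter 2: u=1.101008  f(a)=+9.195e-02  f'(a)=-1.002e+00  a ← 64.879658 − (+9.195e-02/-1.002e+00) = 64.971390
iter 3: u=1.099453  f(a)=+2.098e-04  f'(a)=-9.978e-01  a ← 64.971390 − (+2.098e-04/-9.978e-01) = 64.971600
iter 4: u=1.099450  f(a)=+1.098e-09  f'(a)=-9.978e-01  a ← 64.971600 − (+1.098e-09/-9.978e-01) = 64.971600
iter 5: u=1.099450  f(a)=+0.000e+00  f'(a)=-9.978e-01  a ← 64.971600 − (+0.000e+00/-9.978e-01) = 64.971600
converged: |Δa| < 1e-12 after 5 iterations
sag = a·(cosh(S/(2a)) − 1) = 64.971600·(cosh(1.099450) − 1) = 43.386974
T_max/T_min = cosh(S/(2a)) = 1.667784

a=64.972 sag=43.387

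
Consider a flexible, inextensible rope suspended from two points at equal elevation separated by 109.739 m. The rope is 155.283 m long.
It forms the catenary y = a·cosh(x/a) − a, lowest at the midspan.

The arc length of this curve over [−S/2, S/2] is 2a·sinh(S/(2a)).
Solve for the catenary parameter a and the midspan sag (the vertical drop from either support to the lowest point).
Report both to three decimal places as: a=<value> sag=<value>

seed: a₀ = √(S³/(24(L−S))) = √(109.739³/(24·45.544)) = 34.771249
iter 1: u=1.578013  f(a)=+6.019e+00  f'(a)=-3.333e+00  a ← 34.771249 − (+6.019e+00/-3.333e+00) = 36.577162
iter 2: u=1.500103  f(a)=+5.007e-01  f'(a)=-2.799e+00  a ← 36.577162 − (+5.007e-01/-2.799e+00) = 36.756018
iter 3: u=1.492803  f(a)=+4.159e-03  f'(a)=-2.753e+00  a ← 36.756018 − (+4.159e-03/-2.753e+00) = 36.757529
iter 4: u=1.492742  f(a)=+2.923e-07  f'(a)=-2.753e+00  a ← 36.757529 − (+2.923e-07/-2.753e+00) = 36.757529
iter 5: u=1.492742  f(a)=-2.842e-14  f'(a)=-2.753e+00  a ← 36.757529 − (-2.842e-14/-2.753e+00) = 36.757529
converged: |Δa| < 1e-12 after 5 iterations
sag = a·(cosh(S/(2a)) − 1) = 36.757529·(cosh(1.492742) − 1) = 49.145431
T_max/T_min = cosh(S/(2a)) = 2.337017

a=36.758 sag=49.145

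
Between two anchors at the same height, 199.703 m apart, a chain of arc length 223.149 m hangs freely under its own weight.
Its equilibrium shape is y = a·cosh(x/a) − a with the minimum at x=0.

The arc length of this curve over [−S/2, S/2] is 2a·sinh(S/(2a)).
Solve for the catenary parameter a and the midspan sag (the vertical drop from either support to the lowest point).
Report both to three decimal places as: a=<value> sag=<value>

a=121.011 sag=43.587

seed: a₀ = √(S³/(24(L−S))) = √(199.703³/(24·23.446)) = 118.969841
iter 1: u=0.839301  f(a)=+8.398e-01  f'(a)=-4.226e-01  a ← 118.969841 − (+8.398e-01/-4.226e-01) = 120.956921
iter 2: u=0.825513  f(a)=+2.150e-02  f'(a)=-4.012e-01  a ← 120.956921 − (+2.150e-02/-4.012e-01) = 121.010511
iter 3: u=0.825147  f(a)=+1.492e-05  f'(a)=-4.007e-01  a ← 121.010511 − (+1.492e-05/-4.007e-01) = 121.010548
iter 4: u=0.825147  f(a)=+7.219e-12  f'(a)=-4.007e-01  a ← 121.010548 − (+7.219e-12/-4.007e-01) = 121.010548
converged: |Δa| < 1e-12 after 4 iterations
sag = a·(cosh(S/(2a)) − 1) = 121.010548·(cosh(0.825147) − 1) = 43.587209
T_max/T_min = cosh(S/(2a)) = 1.360193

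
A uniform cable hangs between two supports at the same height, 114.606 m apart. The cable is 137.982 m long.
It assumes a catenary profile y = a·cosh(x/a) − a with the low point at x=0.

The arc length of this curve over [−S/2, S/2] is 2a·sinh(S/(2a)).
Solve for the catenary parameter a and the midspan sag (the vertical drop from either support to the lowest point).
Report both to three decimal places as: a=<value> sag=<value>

seed: a₀ = √(S³/(24(L−S))) = √(114.606³/(24·23.376)) = 51.798873
iter 1: u=1.106260  f(a)=+1.473e+00  f'(a)=-1.018e+00  a ← 51.798873 − (+1.473e+00/-1.018e+00) = 53.245668
iter 2: u=1.076200  f(a)=+6.396e-02  f'(a)=-9.313e-01  a ← 53.245668 − (+6.396e-02/-9.313e-01) = 53.314347
iter 3: u=1.074814  f(a)=+1.328e-04  f'(a)=-9.274e-01  a ← 53.314347 − (+1.328e-04/-9.274e-01) = 53.314490
iter 4: u=1.074811  f(a)=+5.745e-10  f'(a)=-9.274e-01  a ← 53.314490 − (+5.745e-10/-9.274e-01) = 53.314490
iter 5: u=1.074811  f(a)=-2.842e-14  f'(a)=-9.274e-01  a ← 53.314490 − (-2.842e-14/-9.274e-01) = 53.314490
converged: |Δa| < 1e-12 after 5 iterations
sag = a·(cosh(S/(2a)) − 1) = 53.314490·(cosh(1.074811) − 1) = 33.876065
T_max/T_min = cosh(S/(2a)) = 1.635401

a=53.314 sag=33.876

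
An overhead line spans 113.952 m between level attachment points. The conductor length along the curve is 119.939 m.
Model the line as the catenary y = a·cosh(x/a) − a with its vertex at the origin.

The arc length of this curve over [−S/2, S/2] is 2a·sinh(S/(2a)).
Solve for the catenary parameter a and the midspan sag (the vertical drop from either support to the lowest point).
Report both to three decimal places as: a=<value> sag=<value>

a=102.268 sag=16.286

seed: a₀ = √(S³/(24(L−S))) = √(113.952³/(24·5.987)) = 101.478182
iter 1: u=0.561461  f(a)=+9.508e-02  f'(a)=-1.218e-01  a ← 101.478182 − (+9.508e-02/-1.218e-01) = 102.259060
iter 2: u=0.557173  f(a)=+1.109e-03  f'(a)=-1.189e-01  a ← 102.259060 − (+1.109e-03/-1.189e-01) = 102.268382
iter 3: u=0.557122  f(a)=+1.547e-07  f'(a)=-1.189e-01  a ← 102.268382 − (+1.547e-07/-1.189e-01) = 102.268383
iter 4: u=0.557122  f(a)=+1.421e-14  f'(a)=-1.189e-01  a ← 102.268383 − (+1.421e-14/-1.189e-01) = 102.268383
converged: |Δa| < 1e-12 after 4 iterations
sag = a·(cosh(S/(2a)) − 1) = 102.268383·(cosh(0.557122) − 1) = 16.286090
T_max/T_min = cosh(S/(2a)) = 1.159249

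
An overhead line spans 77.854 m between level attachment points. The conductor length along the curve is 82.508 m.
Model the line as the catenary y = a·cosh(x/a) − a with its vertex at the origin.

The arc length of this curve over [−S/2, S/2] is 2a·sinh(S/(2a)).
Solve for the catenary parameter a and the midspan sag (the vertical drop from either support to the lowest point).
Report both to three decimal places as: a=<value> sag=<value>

seed: a₀ = √(S³/(24(L−S))) = √(77.854³/(24·4.654)) = 64.998388
iter 1: u=0.598892  f(a)=+8.418e-02  f'(a)=-1.484e-01  a ← 64.998388 − (+8.418e-02/-1.484e-01) = 65.565610
iter 2: u=0.593711  f(a)=+1.115e-03  f'(a)=-1.445e-01  a ← 65.565610 − (+1.115e-03/-1.445e-01) = 65.573323
iter 3: u=0.593641  f(a)=+2.012e-07  f'(a)=-1.444e-01  a ← 65.573323 − (+2.012e-07/-1.444e-01) = 65.573325
iter 4: u=0.593641  f(a)=+0.000e+00  f'(a)=-1.444e-01  a ← 65.573325 − (+0.000e+00/-1.444e-01) = 65.573325
converged: |Δa| < 1e-12 after 4 iterations
sag = a·(cosh(S/(2a)) − 1) = 65.573325·(cosh(0.593641) − 1) = 11.897660
T_max/T_min = cosh(S/(2a)) = 1.181441

a=65.573 sag=11.898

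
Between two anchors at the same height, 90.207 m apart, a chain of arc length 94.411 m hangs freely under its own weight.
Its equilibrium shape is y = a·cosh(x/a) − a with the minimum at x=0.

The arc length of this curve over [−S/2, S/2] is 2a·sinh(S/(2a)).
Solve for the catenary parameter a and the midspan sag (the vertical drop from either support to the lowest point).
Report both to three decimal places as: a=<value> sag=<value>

a=85.885 sag=12.118

seed: a₀ = √(S³/(24(L−S))) = √(90.207³/(24·4.204)) = 85.294963
iter 1: u=0.528794  f(a)=+5.917e-02  f'(a)=-1.014e-01  a ← 85.294963 − (+5.917e-02/-1.014e-01) = 85.878723
iter 2: u=0.525200  f(a)=+6.129e-04  f'(a)=-9.927e-02  a ← 85.878723 − (+6.129e-04/-9.927e-02) = 85.884898
iter 3: u=0.525162  f(a)=+6.730e-08  f'(a)=-9.925e-02  a ← 85.884898 − (+6.730e-08/-9.925e-02) = 85.884898
iter 4: u=0.525162  f(a)=+1.421e-14  f'(a)=-9.925e-02  a ← 85.884898 − (+1.421e-14/-9.925e-02) = 85.884898
converged: |Δa| < 1e-12 after 4 iterations
sag = a·(cosh(S/(2a)) − 1) = 85.884898·(cosh(0.525162) − 1) = 12.118035
T_max/T_min = cosh(S/(2a)) = 1.141096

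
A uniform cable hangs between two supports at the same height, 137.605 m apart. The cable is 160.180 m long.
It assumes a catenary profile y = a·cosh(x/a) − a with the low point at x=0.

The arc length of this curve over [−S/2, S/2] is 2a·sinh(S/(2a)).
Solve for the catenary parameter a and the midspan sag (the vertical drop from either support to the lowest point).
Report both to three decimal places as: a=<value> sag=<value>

a=70.993 sag=36.032

seed: a₀ = √(S³/(24(L−S))) = √(137.605³/(24·22.575)) = 69.347662
iter 1: u=0.992139  f(a)=+1.137e+00  f'(a)=-7.174e-01  a ← 69.347662 − (+1.137e+00/-7.174e-01) = 70.933101
iter 2: u=0.969963  f(a)=+4.018e-02  f'(a)=-6.676e-01  a ← 70.933101 − (+4.018e-02/-6.676e-01) = 70.993285
iter 3: u=0.969141  f(a)=+5.419e-05  f'(a)=-6.658e-01  a ← 70.993285 − (+5.419e-05/-6.658e-01) = 70.993366
iter 4: u=0.969140  f(a)=+9.888e-11  f'(a)=-6.658e-01  a ← 70.993366 − (+9.888e-11/-6.658e-01) = 70.993366
iter 5: u=0.969140  f(a)=+0.000e+00  f'(a)=-6.658e-01  a ← 70.993366 − (+0.000e+00/-6.658e-01) = 70.993366
converged: |Δa| < 1e-12 after 5 iterations
sag = a·(cosh(S/(2a)) − 1) = 70.993366·(cosh(0.969140) − 1) = 36.032174
T_max/T_min = cosh(S/(2a)) = 1.507543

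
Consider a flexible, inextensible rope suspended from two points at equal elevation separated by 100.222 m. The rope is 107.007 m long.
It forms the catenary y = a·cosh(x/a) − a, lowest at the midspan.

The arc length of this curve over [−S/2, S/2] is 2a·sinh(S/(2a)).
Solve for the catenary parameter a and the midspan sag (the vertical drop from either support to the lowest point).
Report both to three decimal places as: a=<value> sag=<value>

a=79.412 sag=16.342

seed: a₀ = √(S³/(24(L−S))) = √(100.222³/(24·6.785)) = 78.625614
iter 1: u=0.637337  f(a)=+1.391e-01  f'(a)=-1.797e-01  a ← 78.625614 − (+1.391e-01/-1.797e-01) = 79.399908
iter 2: u=0.631122  f(a)=+2.082e-03  f'(a)=-1.744e-01  a ← 79.399908 − (+2.082e-03/-1.744e-01) = 79.411850
iter 3: u=0.631027  f(a)=+4.820e-07  f'(a)=-1.743e-01  a ← 79.411850 − (+4.820e-07/-1.743e-01) = 79.411853
iter 4: u=0.631027  f(a)=+1.421e-14  f'(a)=-1.743e-01  a ← 79.411853 − (+1.421e-14/-1.743e-01) = 79.411853
converged: |Δa| < 1e-12 after 4 iterations
sag = a·(cosh(S/(2a)) − 1) = 79.411853·(cosh(0.631027) − 1) = 16.342348
T_max/T_min = cosh(S/(2a)) = 1.205792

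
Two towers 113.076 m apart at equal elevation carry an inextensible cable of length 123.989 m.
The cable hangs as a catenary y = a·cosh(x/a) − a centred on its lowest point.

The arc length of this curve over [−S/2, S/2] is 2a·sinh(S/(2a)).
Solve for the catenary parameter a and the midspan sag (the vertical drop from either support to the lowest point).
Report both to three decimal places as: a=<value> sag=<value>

a=75.351 sag=22.225

seed: a₀ = √(S³/(24(L−S))) = √(113.076³/(24·10.913)) = 74.298143
iter 1: u=0.760961  f(a)=+3.204e-01  f'(a)=-3.111e-01  a ← 74.298143 − (+3.204e-01/-3.111e-01) = 75.327802
iter 2: u=0.750560  f(a)=+6.781e-03  f'(a)=-2.981e-01  a ← 75.327802 − (+6.781e-03/-2.981e-01) = 75.350552
iter 3: u=0.750333  f(a)=+3.184e-06  f'(a)=-2.978e-01  a ← 75.350552 − (+3.184e-06/-2.978e-01) = 75.350562
iter 4: u=0.750333  f(a)=+7.105e-13  f'(a)=-2.978e-01  a ← 75.350562 − (+7.105e-13/-2.978e-01) = 75.350562
converged: |Δa| < 1e-12 after 4 iterations
sag = a·(cosh(S/(2a)) − 1) = 75.350562·(cosh(0.750333) − 1) = 22.225179
T_max/T_min = cosh(S/(2a)) = 1.294957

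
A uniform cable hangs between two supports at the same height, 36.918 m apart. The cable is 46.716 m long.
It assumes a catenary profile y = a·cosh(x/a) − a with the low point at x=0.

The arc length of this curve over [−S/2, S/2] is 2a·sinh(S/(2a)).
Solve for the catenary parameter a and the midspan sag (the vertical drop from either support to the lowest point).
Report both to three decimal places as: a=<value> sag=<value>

a=15.178 sag=12.678

seed: a₀ = √(S³/(24(L−S))) = √(36.918³/(24·9.798)) = 14.627931
iter 1: u=1.261901  f(a)=+8.104e-01  f'(a)=-1.565e+00  a ← 14.627931 − (+8.104e-01/-1.565e+00) = 15.145582
iter 2: u=1.218771  f(a)=+4.500e-02  f'(a)=-1.396e+00  a ← 15.145582 − (+4.500e-02/-1.396e+00) = 15.177819
iter 3: u=1.216183  f(a)=+1.568e-04  f'(a)=-1.386e+00  a ← 15.177819 − (+1.568e-04/-1.386e+00) = 15.177933
iter 4: u=1.216174  f(a)=+1.920e-09  f'(a)=-1.386e+00  a ← 15.177933 − (+1.920e-09/-1.386e+00) = 15.177933
iter 5: u=1.216174  f(a)=+7.105e-15  f'(a)=-1.386e+00  a ← 15.177933 − (+7.105e-15/-1.386e+00) = 15.177933
converged: |Δa| < 1e-12 after 5 iterations
sag = a·(cosh(S/(2a)) − 1) = 15.177933·(cosh(1.216174) − 1) = 12.678230
T_max/T_min = cosh(S/(2a)) = 1.835307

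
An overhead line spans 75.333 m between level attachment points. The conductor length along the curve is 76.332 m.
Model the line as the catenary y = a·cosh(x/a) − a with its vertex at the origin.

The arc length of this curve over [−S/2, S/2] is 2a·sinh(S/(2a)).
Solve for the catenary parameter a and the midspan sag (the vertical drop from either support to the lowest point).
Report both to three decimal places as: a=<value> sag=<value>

seed: a₀ = √(S³/(24(L−S))) = √(75.333³/(24·0.999)) = 133.533284
iter 1: u=0.282076  f(a)=+3.982e-03  f'(a)=-1.508e-02  a ← 133.533284 − (+3.982e-03/-1.508e-02) = 133.797301
iter 2: u=0.281519  f(a)=+1.184e-05  f'(a)=-1.499e-02  a ← 133.797301 − (+1.184e-05/-1.499e-02) = 133.798091
iter 3: u=0.281517  f(a)=+1.054e-10  f'(a)=-1.499e-02  a ← 133.798091 − (+1.054e-10/-1.499e-02) = 133.798091
iter 4: u=0.281517  f(a)=-2.842e-14  f'(a)=-1.499e-02  a ← 133.798091 − (-2.842e-14/-1.499e-02) = 133.798091
converged: |Δa| < 1e-12 after 4 iterations
sag = a·(cosh(S/(2a)) − 1) = 133.798091·(cosh(0.281517) − 1) = 5.336997
T_max/T_min = cosh(S/(2a)) = 1.039888

a=133.798 sag=5.337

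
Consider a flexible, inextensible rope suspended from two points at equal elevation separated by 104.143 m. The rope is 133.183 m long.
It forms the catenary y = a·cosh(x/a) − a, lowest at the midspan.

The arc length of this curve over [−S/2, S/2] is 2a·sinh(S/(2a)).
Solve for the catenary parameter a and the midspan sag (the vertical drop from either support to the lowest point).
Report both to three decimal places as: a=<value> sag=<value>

seed: a₀ = √(S³/(24(L−S))) = √(104.143³/(24·29.040)) = 40.256981
iter 1: u=1.293478  f(a)=+2.528e+00  f'(a)=-1.699e+00  a ← 40.256981 − (+2.528e+00/-1.699e+00) = 41.745143
iter 2: u=1.247367  f(a)=+1.470e-01  f'(a)=-1.507e+00  a ← 41.745143 − (+1.470e-01/-1.507e+00) = 41.842681
iter 3: u=1.244459  f(a)=+5.643e-04  f'(a)=-1.495e+00  a ← 41.842681 − (+5.643e-04/-1.495e+00) = 41.843059
iter 4: u=1.244448  f(a)=+8.391e-09  f'(a)=-1.495e+00  a ← 41.843059 − (+8.391e-09/-1.495e+00) = 41.843059
iter 5: u=1.244448  f(a)=+0.000e+00  f'(a)=-1.495e+00  a ← 41.843059 − (+0.000e+00/-1.495e+00) = 41.843059
converged: |Δa| < 1e-12 after 5 iterations
sag = a·(cosh(S/(2a)) − 1) = 41.843059·(cosh(1.244448) − 1) = 36.803425
T_max/T_min = cosh(S/(2a)) = 1.879559

a=41.843 sag=36.803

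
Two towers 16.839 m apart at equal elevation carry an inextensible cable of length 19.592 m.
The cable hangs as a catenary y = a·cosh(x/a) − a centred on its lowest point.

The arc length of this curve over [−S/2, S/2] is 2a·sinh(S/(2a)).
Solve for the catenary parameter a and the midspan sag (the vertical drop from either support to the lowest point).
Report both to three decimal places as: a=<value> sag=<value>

a=8.702 sag=4.401

seed: a₀ = √(S³/(24(L−S))) = √(16.839³/(24·2.753)) = 8.500916
iter 1: u=0.990423  f(a)=+1.382e-01  f'(a)=-7.135e-01  a ← 8.500916 − (+1.382e-01/-7.135e-01) = 8.694642
iter 2: u=0.968355  f(a)=+4.866e-03  f'(a)=-6.641e-01  a ← 8.694642 − (+4.866e-03/-6.641e-01) = 8.701970
iter 3: u=0.967540  f(a)=+6.519e-06  f'(a)=-6.623e-01  a ← 8.701970 − (+6.519e-06/-6.623e-01) = 8.701980
iter 4: u=0.967538  f(a)=+1.173e-11  f'(a)=-6.623e-01  a ← 8.701980 − (+1.173e-11/-6.623e-01) = 8.701980
iter 5: u=0.967538  f(a)=+3.553e-15  f'(a)=-6.623e-01  a ← 8.701980 − (+3.553e-15/-6.623e-01) = 8.701980
converged: |Δa| < 1e-12 after 5 iterations
sag = a·(cosh(S/(2a)) − 1) = 8.701980·(cosh(0.967538) − 1) = 4.400923
T_max/T_min = cosh(S/(2a)) = 1.505738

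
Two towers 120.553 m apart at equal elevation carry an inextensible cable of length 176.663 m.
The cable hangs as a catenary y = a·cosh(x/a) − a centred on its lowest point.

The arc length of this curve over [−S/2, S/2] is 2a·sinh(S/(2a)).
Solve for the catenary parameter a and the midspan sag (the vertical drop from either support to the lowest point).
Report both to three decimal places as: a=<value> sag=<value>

a=38.359 sag=57.942

seed: a₀ = √(S³/(24(L−S))) = √(120.553³/(24·56.110)) = 36.069596
iter 1: u=1.671117  f(a)=+8.376e+00  f'(a)=-4.071e+00  a ← 36.069596 − (+8.376e+00/-4.071e+00) = 38.127003
iter 2: u=1.580940  f(a)=+7.701e-01  f'(a)=-3.354e+00  a ← 38.127003 − (+7.701e-01/-3.354e+00) = 38.356608
iter 3: u=1.571476  f(a)=+7.966e-03  f'(a)=-3.285e+00  a ← 38.356608 − (+7.966e-03/-3.285e+00) = 38.359032
iter 4: u=1.571377  f(a)=+8.717e-07  f'(a)=-3.284e+00  a ← 38.359032 − (+8.717e-07/-3.284e+00) = 38.359033
iter 5: u=1.571377  f(a)=+0.000e+00  f'(a)=-3.284e+00  a ← 38.359033 − (+0.000e+00/-3.284e+00) = 38.359033
converged: |Δa| < 1e-12 after 5 iterations
sag = a·(cosh(S/(2a)) − 1) = 38.359033·(cosh(1.571377) − 1) = 57.941898
T_max/T_min = cosh(S/(2a)) = 2.510515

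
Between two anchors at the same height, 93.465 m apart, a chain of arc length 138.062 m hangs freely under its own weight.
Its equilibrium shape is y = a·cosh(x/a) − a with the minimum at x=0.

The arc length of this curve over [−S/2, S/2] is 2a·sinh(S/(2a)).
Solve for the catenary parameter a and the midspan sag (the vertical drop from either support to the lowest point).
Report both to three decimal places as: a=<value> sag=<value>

a=29.413 sag=45.623

seed: a₀ = √(S³/(24(L−S))) = √(93.465³/(24·44.597)) = 27.619453
iter 1: u=1.692014  f(a)=+6.837e+00  f'(a)=-4.254e+00  a ← 27.619453 − (+6.837e+00/-4.254e+00) = 29.226727
iter 2: u=1.598965  f(a)=+6.422e-01  f'(a)=-3.489e+00  a ← 29.226727 − (+6.422e-01/-3.489e+00) = 29.410803
iter 3: u=1.588957  f(a)=+6.964e-03  f'(a)=-3.414e+00  a ← 29.410803 − (+6.964e-03/-3.414e+00) = 29.412844
iter 4: u=1.588847  f(a)=+8.386e-07  f'(a)=-3.413e+00  a ← 29.412844 − (+8.386e-07/-3.413e+00) = 29.412844
iter 5: u=1.588847  f(a)=+0.000e+00  f'(a)=-3.413e+00  a ← 29.412844 − (+0.000e+00/-3.413e+00) = 29.412844
converged: |Δa| < 1e-12 after 5 iterations
sag = a·(cosh(S/(2a)) − 1) = 29.412844·(cosh(1.588847) − 1) = 45.623110
T_max/T_min = cosh(S/(2a)) = 2.551129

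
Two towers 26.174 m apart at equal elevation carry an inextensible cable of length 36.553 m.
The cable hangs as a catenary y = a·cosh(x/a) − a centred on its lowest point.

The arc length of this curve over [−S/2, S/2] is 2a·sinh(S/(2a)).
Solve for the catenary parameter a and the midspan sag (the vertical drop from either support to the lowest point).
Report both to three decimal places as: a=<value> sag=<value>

seed: a₀ = √(S³/(24(L−S))) = √(26.174³/(24·10.379)) = 8.484412
iter 1: u=1.542476  f(a)=+1.307e+00  f'(a)=-3.080e+00  a ← 8.484412 − (+1.307e+00/-3.080e+00) = 8.908709
iter 2: u=1.469012  f(a)=+1.044e-01  f'(a)=-2.606e+00  a ← 8.908709 − (+1.044e-01/-2.606e+00) = 8.948785
iter 3: u=1.462433  f(a)=+7.949e-04  f'(a)=-2.567e+00  a ← 8.948785 − (+7.949e-04/-2.567e+00) = 8.949095
iter 4: u=1.462382  f(a)=+4.682e-08  f'(a)=-2.566e+00  a ← 8.949095 − (+4.682e-08/-2.566e+00) = 8.949095
iter 5: u=1.462382  f(a)=-7.105e-15  f'(a)=-2.566e+00  a ← 8.949095 − (-7.105e-15/-2.566e+00) = 8.949095
converged: |Δa| < 1e-12 after 5 iterations
sag = a·(cosh(S/(2a)) − 1) = 8.949095·(cosh(1.462382) − 1) = 11.400764
T_max/T_min = cosh(S/(2a)) = 2.273957

a=8.949 sag=11.401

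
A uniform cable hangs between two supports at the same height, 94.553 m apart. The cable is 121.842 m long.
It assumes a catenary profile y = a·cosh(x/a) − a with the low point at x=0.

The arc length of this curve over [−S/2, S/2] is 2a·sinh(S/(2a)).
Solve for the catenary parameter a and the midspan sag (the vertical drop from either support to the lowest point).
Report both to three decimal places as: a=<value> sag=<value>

a=37.389 sag=34.091

seed: a₀ = √(S³/(24(L−S))) = √(94.553³/(24·27.289)) = 35.926386
iter 1: u=1.315927  f(a)=+2.463e+00  f'(a)=-1.799e+00  a ← 35.926386 − (+2.463e+00/-1.799e+00) = 37.295215
iter 2: u=1.267629  f(a)=+1.477e-01  f'(a)=-1.589e+00  a ← 37.295215 − (+1.477e-01/-1.589e+00) = 37.388186
iter 3: u=1.264477  f(a)=+6.068e-04  f'(a)=-1.576e+00  a ← 37.388186 − (+6.068e-04/-1.576e+00) = 37.388571
iter 4: u=1.264464  f(a)=+1.033e-08  f'(a)=-1.576e+00  a ← 37.388571 − (+1.033e-08/-1.576e+00) = 37.388571
iter 5: u=1.264464  f(a)=+2.842e-14  f'(a)=-1.576e+00  a ← 37.388571 − (+2.842e-14/-1.576e+00) = 37.388571
converged: |Δa| < 1e-12 after 5 iterations
sag = a·(cosh(S/(2a)) − 1) = 37.388571·(cosh(1.264464) − 1) = 34.090611
T_max/T_min = cosh(S/(2a)) = 1.911792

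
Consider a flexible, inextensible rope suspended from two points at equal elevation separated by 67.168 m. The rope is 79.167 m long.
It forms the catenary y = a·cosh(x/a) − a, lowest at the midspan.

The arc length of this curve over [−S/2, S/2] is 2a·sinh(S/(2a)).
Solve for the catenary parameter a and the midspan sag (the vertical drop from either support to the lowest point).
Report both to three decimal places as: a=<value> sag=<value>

seed: a₀ = √(S³/(24(L−S))) = √(67.168³/(24·11.999)) = 32.438852
iter 1: u=1.035302  f(a)=+6.597e-01  f'(a)=-8.222e-01  a ← 32.438852 − (+6.597e-01/-8.222e-01) = 33.241245
iter 2: u=1.010311  f(a)=+2.527e-02  f'(a)=-7.603e-01  a ← 33.241245 − (+2.527e-02/-7.603e-01) = 33.274484
iter 3: u=1.009302  f(a)=+4.035e-05  f'(a)=-7.579e-01  a ← 33.274484 − (+4.035e-05/-7.579e-01) = 33.274537
iter 4: u=1.009300  f(a)=+1.033e-10  f'(a)=-7.579e-01  a ← 33.274537 − (+1.033e-10/-7.579e-01) = 33.274537
iter 5: u=1.009300  f(a)=-1.421e-14  f'(a)=-7.579e-01  a ← 33.274537 − (-1.421e-14/-7.579e-01) = 33.274537
converged: |Δa| < 1e-12 after 5 iterations
sag = a·(cosh(S/(2a)) − 1) = 33.274537·(cosh(1.009300) − 1) = 18.436664
T_max/T_min = cosh(S/(2a)) = 1.554077

a=33.275 sag=18.437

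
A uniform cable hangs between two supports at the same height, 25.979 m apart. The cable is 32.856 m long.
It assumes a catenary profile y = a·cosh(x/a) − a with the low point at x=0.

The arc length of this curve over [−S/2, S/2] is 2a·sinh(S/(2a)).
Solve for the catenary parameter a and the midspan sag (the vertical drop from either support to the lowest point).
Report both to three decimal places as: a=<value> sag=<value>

seed: a₀ = √(S³/(24(L−S))) = √(25.979³/(24·6.877)) = 10.306911
iter 1: u=1.260271  f(a)=+5.672e-01  f'(a)=-1.559e+00  a ← 10.306911 − (+5.672e-01/-1.559e+00) = 10.670816
iter 2: u=1.217292  f(a)=+3.143e-02  f'(a)=-1.390e+00  a ← 10.670816 − (+3.143e-02/-1.390e+00) = 10.693418
iter 3: u=1.214719  f(a)=+1.090e-04  f'(a)=-1.381e+00  a ← 10.693418 − (+1.090e-04/-1.381e+00) = 10.693497
iter 4: u=1.214710  f(a)=+1.320e-09  f'(a)=-1.381e+00  a ← 10.693497 − (+1.320e-09/-1.381e+00) = 10.693497
iter 5: u=1.214710  f(a)=+1.421e-14  f'(a)=-1.381e+00  a ← 10.693497 − (+1.421e-14/-1.381e+00) = 10.693497
converged: |Δa| < 1e-12 after 5 iterations
sag = a·(cosh(S/(2a)) − 1) = 10.693497·(cosh(1.214710) − 1) = 8.908290
T_max/T_min = cosh(S/(2a)) = 1.833057

a=10.693 sag=8.908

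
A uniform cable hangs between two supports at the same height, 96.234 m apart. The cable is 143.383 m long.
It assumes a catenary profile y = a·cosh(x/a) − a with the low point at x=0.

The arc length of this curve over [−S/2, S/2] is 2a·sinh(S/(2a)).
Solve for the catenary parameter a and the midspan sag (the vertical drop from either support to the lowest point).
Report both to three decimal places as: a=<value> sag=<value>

a=29.931 sag=47.758

seed: a₀ = √(S³/(24(L−S))) = √(96.234³/(24·47.149)) = 28.064089
iter 1: u=1.714540  f(a)=+7.435e+00  f'(a)=-4.457e+00  a ← 28.064089 − (+7.435e+00/-4.457e+00) = 29.732211
iter 2: u=1.618346  f(a)=+7.145e-01  f'(a)=-3.638e+00  a ← 29.732211 − (+7.145e-01/-3.638e+00) = 29.928595
iter 3: u=1.607727  f(a)=+8.147e-03  f'(a)=-3.556e+00  a ← 29.928595 − (+8.147e-03/-3.556e+00) = 29.930886
iter 4: u=1.607604  f(a)=+1.086e-06  f'(a)=-3.555e+00  a ← 29.930886 − (+1.086e-06/-3.555e+00) = 29.930886
iter 5: u=1.607604  f(a)=+2.842e-14  f'(a)=-3.555e+00  a ← 29.930886 − (+2.842e-14/-3.555e+00) = 29.930886
converged: |Δa| < 1e-12 after 5 iterations
sag = a·(cosh(S/(2a)) − 1) = 29.930886·(cosh(1.607604) − 1) = 47.757782
T_max/T_min = cosh(S/(2a)) = 2.595602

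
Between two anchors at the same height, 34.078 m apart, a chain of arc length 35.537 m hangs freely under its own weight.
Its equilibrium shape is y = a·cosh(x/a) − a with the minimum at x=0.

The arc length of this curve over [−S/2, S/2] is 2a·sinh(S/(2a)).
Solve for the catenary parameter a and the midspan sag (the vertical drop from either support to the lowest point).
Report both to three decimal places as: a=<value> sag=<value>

seed: a₀ = √(S³/(24(L−S))) = √(34.078³/(24·1.459)) = 33.618465
iter 1: u=0.506835  f(a)=+1.885e-02  f'(a)=-8.905e-02  a ← 33.618465 − (+1.885e-02/-8.905e-02) = 33.830200
iter 2: u=0.503662  f(a)=+1.796e-04  f'(a)=-8.736e-02  a ← 33.830200 − (+1.796e-04/-8.736e-02) = 33.832256
iter 3: u=0.503632  f(a)=+1.665e-08  f'(a)=-8.734e-02  a ← 33.832256 − (+1.665e-08/-8.734e-02) = 33.832256
iter 4: u=0.503632  f(a)=+7.105e-15  f'(a)=-8.734e-02  a ← 33.832256 − (+7.105e-15/-8.734e-02) = 33.832256
converged: |Δa| < 1e-12 after 4 iterations
sag = a·(cosh(S/(2a)) − 1) = 33.832256·(cosh(0.503632) − 1) = 4.382154
T_max/T_min = cosh(S/(2a)) = 1.129526

a=33.832 sag=4.382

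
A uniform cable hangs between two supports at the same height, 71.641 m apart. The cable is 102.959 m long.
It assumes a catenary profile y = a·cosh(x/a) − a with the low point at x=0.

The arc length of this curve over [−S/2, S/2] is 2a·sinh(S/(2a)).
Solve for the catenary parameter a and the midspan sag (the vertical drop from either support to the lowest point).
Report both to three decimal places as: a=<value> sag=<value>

seed: a₀ = √(S³/(24(L−S))) = √(71.641³/(24·31.318)) = 22.117693
iter 1: u=1.619541  f(a)=+4.373e+00  f'(a)=-3.648e+00  a ← 22.117693 − (+4.373e+00/-3.648e+00) = 23.316577
iter 2: u=1.536268  f(a)=+3.808e-01  f'(a)=-3.038e+00  a ← 23.316577 − (+3.808e-01/-3.038e+00) = 23.441912
iter 3: u=1.528054  f(a)=+3.494e-03  f'(a)=-2.982e+00  a ← 23.441912 − (+3.494e-03/-2.982e+00) = 23.443084
iter 4: u=1.527977  f(a)=+3.003e-07  f'(a)=-2.982e+00  a ← 23.443084 − (+3.003e-07/-2.982e+00) = 23.443084
iter 5: u=1.527977  f(a)=+1.421e-14  f'(a)=-2.982e+00  a ← 23.443084 − (+1.421e-14/-2.982e+00) = 23.443084
converged: |Δa| < 1e-12 after 5 iterations
sag = a·(cosh(S/(2a)) − 1) = 23.443084·(cosh(1.527977) − 1) = 33.122958
T_max/T_min = cosh(S/(2a)) = 2.412910

a=23.443 sag=33.123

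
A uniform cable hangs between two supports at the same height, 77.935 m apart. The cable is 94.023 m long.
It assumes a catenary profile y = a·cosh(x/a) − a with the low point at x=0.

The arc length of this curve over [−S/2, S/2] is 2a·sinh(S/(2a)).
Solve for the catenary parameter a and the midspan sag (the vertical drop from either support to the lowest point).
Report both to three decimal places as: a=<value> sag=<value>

seed: a₀ = √(S³/(24(L−S))) = √(77.935³/(24·16.088)) = 35.014035
iter 1: u=1.112911  f(a)=+1.026e+00  f'(a)=-1.038e+00  a ← 35.014035 − (+1.026e+00/-1.038e+00) = 36.002746
iter 2: u=1.082348  f(a)=+4.507e-02  f'(a)=-9.486e-01  a ← 36.002746 − (+4.507e-02/-9.486e-01) = 36.050262
iter 3: u=1.080921  f(a)=+9.579e-05  f'(a)=-9.445e-01  a ← 36.050262 − (+9.579e-05/-9.445e-01) = 36.050363
iter 4: u=1.080918  f(a)=+4.347e-10  f'(a)=-9.445e-01  a ← 36.050363 − (+4.347e-10/-9.445e-01) = 36.050363
iter 5: u=1.080918  f(a)=+0.000e+00  f'(a)=-9.445e-01  a ← 36.050363 − (+0.000e+00/-9.445e-01) = 36.050363
converged: |Δa| < 1e-12 after 5 iterations
sag = a·(cosh(S/(2a)) − 1) = 36.050363·(cosh(1.080918) − 1) = 23.192441
T_max/T_min = cosh(S/(2a)) = 1.643334

a=36.050 sag=23.192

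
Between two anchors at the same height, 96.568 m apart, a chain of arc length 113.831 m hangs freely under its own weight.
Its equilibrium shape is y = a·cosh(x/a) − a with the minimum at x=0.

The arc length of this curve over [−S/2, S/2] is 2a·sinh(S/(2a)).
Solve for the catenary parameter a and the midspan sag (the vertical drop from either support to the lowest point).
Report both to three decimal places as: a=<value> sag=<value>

a=47.823 sag=26.517

seed: a₀ = √(S³/(24(L−S))) = √(96.568³/(24·17.263)) = 46.621485
iter 1: u=1.035660  f(a)=+9.498e-01  f'(a)=-8.231e-01  a ← 46.621485 − (+9.498e-01/-8.231e-01) = 47.775428
iter 2: u=1.010645  f(a)=+3.641e-02  f'(a)=-7.611e-01  a ← 47.775428 − (+3.641e-02/-7.611e-01) = 47.823264
iter 3: u=1.009634  f(a)=+5.821e-05  f'(a)=-7.587e-01  a ← 47.823264 − (+5.821e-05/-7.587e-01) = 47.823340
iter 4: u=1.009633  f(a)=+1.494e-10  f'(a)=-7.587e-01  a ← 47.823340 − (+1.494e-10/-7.587e-01) = 47.823340
iter 5: u=1.009633  f(a)=+0.000e+00  f'(a)=-7.587e-01  a ← 47.823340 − (+0.000e+00/-7.587e-01) = 47.823340
converged: |Δa| < 1e-12 after 5 iterations
sag = a·(cosh(S/(2a)) − 1) = 47.823340·(cosh(1.009633) − 1) = 26.516730
T_max/T_min = cosh(S/(2a)) = 1.554473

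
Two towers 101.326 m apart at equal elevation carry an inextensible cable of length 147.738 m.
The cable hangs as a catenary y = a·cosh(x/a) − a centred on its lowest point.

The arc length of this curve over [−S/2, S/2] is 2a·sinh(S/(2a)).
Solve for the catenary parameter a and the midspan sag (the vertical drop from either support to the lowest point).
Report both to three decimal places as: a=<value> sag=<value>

a=32.472 sag=48.219

seed: a₀ = √(S³/(24(L−S))) = √(101.326³/(24·46.412)) = 30.560509
iter 1: u=1.657793  f(a)=+6.811e+00  f'(a)=-3.958e+00  a ← 30.560509 − (+6.811e+00/-3.958e+00) = 32.281242
iter 2: u=1.569425  f(a)=+6.176e-01  f'(a)=-3.270e+00  a ← 32.281242 − (+6.176e-01/-3.270e+00) = 32.470098
iter 3: u=1.560297  f(a)=+6.196e-03  f'(a)=-3.205e+00  a ← 32.470098 − (+6.196e-03/-3.205e+00) = 32.472031
iter 4: u=1.560204  f(a)=+6.376e-07  f'(a)=-3.204e+00  a ← 32.472031 − (+6.376e-07/-3.204e+00) = 32.472031
iter 5: u=1.560204  f(a)=+0.000e+00  f'(a)=-3.204e+00  a ← 32.472031 − (+0.000e+00/-3.204e+00) = 32.472031
converged: |Δa| < 1e-12 after 5 iterations
sag = a·(cosh(S/(2a)) − 1) = 32.472031·(cosh(1.560204) − 1) = 48.219120
T_max/T_min = cosh(S/(2a)) = 2.484943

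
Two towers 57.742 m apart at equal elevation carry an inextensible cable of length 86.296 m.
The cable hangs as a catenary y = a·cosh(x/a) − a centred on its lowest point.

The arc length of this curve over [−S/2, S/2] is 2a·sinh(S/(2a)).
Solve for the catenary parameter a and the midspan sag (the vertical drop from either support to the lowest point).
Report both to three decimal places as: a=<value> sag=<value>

a=17.885 sag=28.823

seed: a₀ = √(S³/(24(L−S))) = √(57.742³/(24·28.554)) = 16.760950
iter 1: u=1.722516  f(a)=+4.548e+00  f'(a)=-4.531e+00  a ← 16.760950 − (+4.548e+00/-4.531e+00) = 17.764622
iter 2: u=1.625196  f(a)=+4.405e-01  f'(a)=-3.692e+00  a ← 17.764622 − (+4.405e-01/-3.692e+00) = 17.883930
iter 3: u=1.614354  f(a)=+5.112e-03  f'(a)=-3.607e+00  a ← 17.883930 − (+5.112e-03/-3.607e+00) = 17.885348
iter 4: u=1.614226  f(a)=+7.061e-07  f'(a)=-3.606e+00  a ← 17.885348 − (+7.061e-07/-3.606e+00) = 17.885348
iter 5: u=1.614226  f(a)=+0.000e+00  f'(a)=-3.606e+00  a ← 17.885348 − (+0.000e+00/-3.606e+00) = 17.885348
converged: |Δa| < 1e-12 after 5 iterations
sag = a·(cosh(S/(2a)) − 1) = 17.885348·(cosh(1.614226) − 1) = 28.822634
T_max/T_min = cosh(S/(2a)) = 2.611522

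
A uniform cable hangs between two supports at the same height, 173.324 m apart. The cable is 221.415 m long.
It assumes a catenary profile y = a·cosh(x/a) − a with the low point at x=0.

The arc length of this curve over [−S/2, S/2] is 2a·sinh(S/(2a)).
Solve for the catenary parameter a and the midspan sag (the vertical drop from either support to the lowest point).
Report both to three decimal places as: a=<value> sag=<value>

a=69.800 sag=61.075

seed: a₀ = √(S³/(24(L−S))) = √(173.324³/(24·48.091)) = 67.166162
iter 1: u=1.290263  f(a)=+4.165e+00  f'(a)=-1.685e+00  a ← 67.166162 − (+4.165e+00/-1.685e+00) = 69.638207
iter 2: u=1.244461  f(a)=+2.410e-01  f'(a)=-1.495e+00  a ← 69.638207 − (+2.410e-01/-1.495e+00) = 69.799400
iter 3: u=1.241587  f(a)=+9.165e-04  f'(a)=-1.484e+00  a ← 69.799400 − (+9.165e-04/-1.484e+00) = 69.800017
iter 4: u=1.241576  f(a)=+1.336e-08  f'(a)=-1.484e+00  a ← 69.800017 − (+1.336e-08/-1.484e+00) = 69.800017
iter 5: u=1.241576  f(a)=+0.000e+00  f'(a)=-1.484e+00  a ← 69.800017 − (+0.000e+00/-1.484e+00) = 69.800017
converged: |Δa| < 1e-12 after 5 iterations
sag = a·(cosh(S/(2a)) − 1) = 69.800017·(cosh(1.241576) − 1) = 61.074705
T_max/T_min = cosh(S/(2a)) = 1.874996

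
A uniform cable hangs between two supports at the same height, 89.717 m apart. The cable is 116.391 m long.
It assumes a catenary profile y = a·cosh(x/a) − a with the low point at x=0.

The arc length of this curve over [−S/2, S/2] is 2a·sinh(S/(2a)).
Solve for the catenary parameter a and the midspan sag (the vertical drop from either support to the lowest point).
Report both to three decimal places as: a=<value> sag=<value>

seed: a₀ = √(S³/(24(L−S))) = √(89.717³/(24·26.674)) = 33.586320
iter 1: u=1.335618  f(a)=+2.483e+00  f'(a)=-1.890e+00  a ← 33.586320 − (+2.483e+00/-1.890e+00) = 34.899671
iter 2: u=1.285356  f(a)=+1.531e-01  f'(a)=-1.664e+00  a ← 34.899671 − (+1.531e-01/-1.664e+00) = 34.991660
iter 3: u=1.281977  f(a)=+6.662e-04  f'(a)=-1.649e+00  a ← 34.991660 − (+6.662e-04/-1.649e+00) = 34.992064
iter 4: u=1.281962  f(a)=+1.274e-08  f'(a)=-1.649e+00  a ← 34.992064 − (+1.274e-08/-1.649e+00) = 34.992064
iter 5: u=1.281962  f(a)=+2.842e-14  f'(a)=-1.649e+00  a ← 34.992064 − (+2.842e-14/-1.649e+00) = 34.992064
converged: |Δa| < 1e-12 after 5 iterations
sag = a·(cosh(S/(2a)) − 1) = 34.992064·(cosh(1.281962) − 1) = 32.913464
T_max/T_min = cosh(S/(2a)) = 1.940598

a=34.992 sag=32.913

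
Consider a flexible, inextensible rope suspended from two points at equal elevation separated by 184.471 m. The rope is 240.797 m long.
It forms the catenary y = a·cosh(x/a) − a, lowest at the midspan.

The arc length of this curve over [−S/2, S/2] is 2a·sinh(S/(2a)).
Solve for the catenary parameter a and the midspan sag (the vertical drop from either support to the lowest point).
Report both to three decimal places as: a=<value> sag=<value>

a=71.069 sag=68.740

seed: a₀ = √(S³/(24(L−S))) = √(184.471³/(24·56.326)) = 68.144699
iter 1: u=1.353524  f(a)=+5.390e+00  f'(a)=-1.976e+00  a ← 68.144699 − (+5.390e+00/-1.976e+00) = 70.871969
iter 2: u=1.301438  f(a)=+3.405e-01  f'(a)=-1.734e+00  a ← 70.871969 − (+3.405e-01/-1.734e+00) = 71.068336
iter 3: u=1.297842  f(a)=+1.561e-03  f'(a)=-1.718e+00  a ← 71.068336 − (+1.561e-03/-1.718e+00) = 71.069245
iter 4: u=1.297826  f(a)=+3.315e-08  f'(a)=-1.718e+00  a ← 71.069245 − (+3.315e-08/-1.718e+00) = 71.069245
iter 5: u=1.297826  f(a)=+0.000e+00  f'(a)=-1.718e+00  a ← 71.069245 − (+0.000e+00/-1.718e+00) = 71.069245
converged: |Δa| < 1e-12 after 5 iterations
sag = a·(cosh(S/(2a)) − 1) = 71.069245·(cosh(1.297826) − 1) = 68.740041
T_max/T_min = cosh(S/(2a)) = 1.967226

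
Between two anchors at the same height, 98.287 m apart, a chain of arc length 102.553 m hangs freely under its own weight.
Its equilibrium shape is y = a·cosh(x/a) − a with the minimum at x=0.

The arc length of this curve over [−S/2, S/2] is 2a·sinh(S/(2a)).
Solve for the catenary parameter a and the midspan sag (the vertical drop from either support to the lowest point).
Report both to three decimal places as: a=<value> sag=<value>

seed: a₀ = √(S³/(24(L−S))) = √(98.287³/(24·4.266)) = 96.300396
iter 1: u=0.510315  f(a)=+5.589e-02  f'(a)=-9.093e-02  a ← 96.300396 − (+5.589e-02/-9.093e-02) = 96.915106
iter 2: u=0.507078  f(a)=+5.397e-04  f'(a)=-8.918e-02  a ← 96.915106 − (+5.397e-04/-8.918e-02) = 96.921158
iter 3: u=0.507046  f(a)=+5.141e-08  f'(a)=-8.916e-02  a ← 96.921158 − (+5.141e-08/-8.916e-02) = 96.921158
iter 4: u=0.507046  f(a)=-1.421e-14  f'(a)=-8.916e-02  a ← 96.921158 − (-1.421e-14/-8.916e-02) = 96.921158
converged: |Δa| < 1e-12 after 4 iterations
sag = a·(cosh(S/(2a)) − 1) = 96.921158·(cosh(0.507046) − 1) = 12.728239
T_max/T_min = cosh(S/(2a)) = 1.131326

a=96.921 sag=12.728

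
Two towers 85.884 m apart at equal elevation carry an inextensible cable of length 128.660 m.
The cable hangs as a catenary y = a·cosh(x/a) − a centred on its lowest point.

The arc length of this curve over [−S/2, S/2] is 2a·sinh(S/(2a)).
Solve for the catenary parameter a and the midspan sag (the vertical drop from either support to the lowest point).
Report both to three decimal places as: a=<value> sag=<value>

seed: a₀ = √(S³/(24(L−S))) = √(85.884³/(24·42.776)) = 24.840635
iter 1: u=1.728700  f(a)=+6.866e+00  f'(a)=-4.589e+00  a ← 24.840635 − (+6.866e+00/-4.589e+00) = 26.336645
iter 2: u=1.630504  f(a)=+6.691e-01  f'(a)=-3.735e+00  a ← 26.336645 − (+6.691e-01/-3.735e+00) = 26.515812
iter 3: u=1.619487  f(a)=+7.871e-03  f'(a)=-3.647e+00  a ← 26.515812 − (+7.871e-03/-3.647e+00) = 26.517970
iter 4: u=1.619355  f(a)=+1.117e-06  f'(a)=-3.646e+00  a ← 26.517970 − (+1.117e-06/-3.646e+00) = 26.517970
iter 5: u=1.619355  f(a)=+0.000e+00  f'(a)=-3.646e+00  a ← 26.517970 − (+0.000e+00/-3.646e+00) = 26.517970
converged: |Δa| < 1e-12 after 5 iterations
sag = a·(cosh(S/(2a)) − 1) = 26.517970·(cosh(1.619355) − 1) = 43.063289
T_max/T_min = cosh(S/(2a)) = 2.623929

a=26.518 sag=43.063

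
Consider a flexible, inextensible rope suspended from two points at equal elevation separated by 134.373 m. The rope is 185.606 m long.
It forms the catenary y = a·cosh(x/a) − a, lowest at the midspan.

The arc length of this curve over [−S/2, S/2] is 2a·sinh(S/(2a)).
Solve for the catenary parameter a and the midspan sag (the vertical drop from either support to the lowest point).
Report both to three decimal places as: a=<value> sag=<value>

a=46.767 sag=57.154

seed: a₀ = √(S³/(24(L−S))) = √(134.373³/(24·51.233)) = 44.420916
iter 1: u=1.512497  f(a)=+6.190e+00  f'(a)=-2.879e+00  a ← 44.420916 − (+6.190e+00/-2.879e+00) = 46.570573
iter 2: u=1.442681  f(a)=+4.777e-01  f'(a)=-2.451e+00  a ← 46.570573 − (+4.777e-01/-2.451e+00) = 46.765492
iter 3: u=1.436668  f(a)=+3.371e-03  f'(a)=-2.416e+00  a ← 46.765492 − (+3.371e-03/-2.416e+00) = 46.766887
iter 4: u=1.436625  f(a)=+1.704e-07  f'(a)=-2.416e+00  a ← 46.766887 − (+1.704e-07/-2.416e+00) = 46.766887
iter 5: u=1.436625  f(a)=-2.842e-14  f'(a)=-2.416e+00  a ← 46.766887 − (-2.842e-14/-2.416e+00) = 46.766887
converged: |Δa| < 1e-12 after 5 iterations
sag = a·(cosh(S/(2a)) − 1) = 46.766887·(cosh(1.436625) − 1) = 57.153941
T_max/T_min = cosh(S/(2a)) = 2.222103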